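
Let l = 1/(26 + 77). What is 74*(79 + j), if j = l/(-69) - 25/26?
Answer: 533542849/92391 ≈ 5774.8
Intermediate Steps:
l = 1/103 ≈ 0.0097087
j = -177701/184782 (j = (1/103)/(-69) - 25/26 = (1/103)*(-1/69) - 25*1/26 = -1/7107 - 25/26 = -177701/184782 ≈ -0.96168)
74*(79 + j) = 74*(79 - 177701/184782) = 74*(14420077/184782) = 533542849/92391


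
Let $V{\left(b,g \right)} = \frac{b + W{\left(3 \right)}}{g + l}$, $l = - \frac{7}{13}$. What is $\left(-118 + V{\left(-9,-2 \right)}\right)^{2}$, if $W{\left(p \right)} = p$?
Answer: $\frac{1617984}{121} \approx 13372.0$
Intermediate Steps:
$l = - \frac{7}{13}$ ($l = \left(-7\right) \frac{1}{13} = - \frac{7}{13} \approx -0.53846$)
$V{\left(b,g \right)} = \frac{3 + b}{- \frac{7}{13} + g}$ ($V{\left(b,g \right)} = \frac{b + 3}{g - \frac{7}{13}} = \frac{3 + b}{- \frac{7}{13} + g}$)
$\left(-118 + V{\left(-9,-2 \right)}\right)^{2} = \left(-118 + \frac{13 \left(3 - 9\right)}{-7 + 13 \left(-2\right)}\right)^{2} = \left(-118 + 13 \frac{1}{-7 - 26} \left(-6\right)\right)^{2} = \left(-118 + 13 \frac{1}{-33} \left(-6\right)\right)^{2} = \left(-118 + 13 \left(- \frac{1}{33}\right) \left(-6\right)\right)^{2} = \left(-118 + \frac{26}{11}\right)^{2} = \left(- \frac{1272}{11}\right)^{2} = \frac{1617984}{121}$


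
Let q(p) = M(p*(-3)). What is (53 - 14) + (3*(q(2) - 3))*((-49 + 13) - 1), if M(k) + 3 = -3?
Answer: 1038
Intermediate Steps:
M(k) = -6 (M(k) = -3 - 3 = -6)
q(p) = -6
(53 - 14) + (3*(q(2) - 3))*((-49 + 13) - 1) = (53 - 14) + (3*(-6 - 3))*((-49 + 13) - 1) = 39 + (3*(-9))*(-36 - 1) = 39 - 27*(-37) = 39 + 999 = 1038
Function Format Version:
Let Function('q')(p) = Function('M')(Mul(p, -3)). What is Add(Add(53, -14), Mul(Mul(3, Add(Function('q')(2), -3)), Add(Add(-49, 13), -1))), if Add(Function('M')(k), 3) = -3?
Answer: 1038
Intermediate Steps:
Function('M')(k) = -6 (Function('M')(k) = Add(-3, -3) = -6)
Function('q')(p) = -6
Add(Add(53, -14), Mul(Mul(3, Add(Function('q')(2), -3)), Add(Add(-49, 13), -1))) = Add(Add(53, -14), Mul(Mul(3, Add(-6, -3)), Add(Add(-49, 13), -1))) = Add(39, Mul(Mul(3, -9), Add(-36, -1))) = Add(39, Mul(-27, -37)) = Add(39, 999) = 1038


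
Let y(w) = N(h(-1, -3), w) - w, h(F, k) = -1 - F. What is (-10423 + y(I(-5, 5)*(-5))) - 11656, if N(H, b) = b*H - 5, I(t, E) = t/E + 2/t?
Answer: -22091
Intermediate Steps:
I(t, E) = 2/t + t/E
N(H, b) = -5 + H*b (N(H, b) = H*b - 5 = -5 + H*b)
y(w) = -5 - w (y(w) = (-5 + (-1 - 1*(-1))*w) - w = (-5 + (-1 + 1)*w) - w = (-5 + 0*w) - w = (-5 + 0) - w = -5 - w)
(-10423 + y(I(-5, 5)*(-5))) - 11656 = (-10423 + (-5 - (2/(-5) - 5/5)*(-5))) - 11656 = (-10423 + (-5 - (2*(-1/5) - 5*1/5)*(-5))) - 11656 = (-10423 + (-5 - (-2/5 - 1)*(-5))) - 11656 = (-10423 + (-5 - (-7)*(-5)/5)) - 11656 = (-10423 + (-5 - 1*7)) - 11656 = (-10423 + (-5 - 7)) - 11656 = (-10423 - 12) - 11656 = -10435 - 11656 = -22091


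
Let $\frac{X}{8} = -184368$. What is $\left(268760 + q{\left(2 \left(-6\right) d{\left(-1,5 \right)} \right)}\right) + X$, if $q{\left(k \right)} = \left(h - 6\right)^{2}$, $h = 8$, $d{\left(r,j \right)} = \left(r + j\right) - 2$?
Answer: $-1206180$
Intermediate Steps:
$X = -1474944$ ($X = 8 \left(-184368\right) = -1474944$)
$d{\left(r,j \right)} = -2 + j + r$ ($d{\left(r,j \right)} = \left(j + r\right) - 2 = -2 + j + r$)
$q{\left(k \right)} = 4$ ($q{\left(k \right)} = \left(8 - 6\right)^{2} = 2^{2} = 4$)
$\left(268760 + q{\left(2 \left(-6\right) d{\left(-1,5 \right)} \right)}\right) + X = \left(268760 + 4\right) - 1474944 = 268764 - 1474944 = -1206180$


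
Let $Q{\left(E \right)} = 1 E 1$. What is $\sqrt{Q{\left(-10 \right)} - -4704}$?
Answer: $\sqrt{4694} \approx 68.513$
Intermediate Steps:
$Q{\left(E \right)} = E$ ($Q{\left(E \right)} = E 1 = E$)
$\sqrt{Q{\left(-10 \right)} - -4704} = \sqrt{-10 - -4704} = \sqrt{-10 + 4704} = \sqrt{4694}$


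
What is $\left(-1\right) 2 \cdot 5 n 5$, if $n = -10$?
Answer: $500$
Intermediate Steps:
$\left(-1\right) 2 \cdot 5 n 5 = \left(-1\right) 2 \cdot 5 \left(-10\right) 5 = \left(-2\right) 5 \left(-10\right) 5 = \left(-10\right) \left(-10\right) 5 = 100 \cdot 5 = 500$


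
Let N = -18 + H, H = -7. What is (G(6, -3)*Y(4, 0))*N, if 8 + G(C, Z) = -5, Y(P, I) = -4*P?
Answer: -5200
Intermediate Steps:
G(C, Z) = -13 (G(C, Z) = -8 - 5 = -13)
N = -25 (N = -18 - 7 = -25)
(G(6, -3)*Y(4, 0))*N = -(-52)*4*(-25) = -13*(-16)*(-25) = 208*(-25) = -5200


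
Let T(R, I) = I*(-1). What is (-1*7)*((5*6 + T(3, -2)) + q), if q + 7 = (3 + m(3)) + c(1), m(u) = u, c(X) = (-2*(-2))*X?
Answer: -245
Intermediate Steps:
T(R, I) = -I
c(X) = 4*X
q = 3 (q = -7 + ((3 + 3) + 4*1) = -7 + (6 + 4) = -7 + 10 = 3)
(-1*7)*((5*6 + T(3, -2)) + q) = (-1*7)*((5*6 - 1*(-2)) + 3) = -7*((30 + 2) + 3) = -7*(32 + 3) = -7*35 = -245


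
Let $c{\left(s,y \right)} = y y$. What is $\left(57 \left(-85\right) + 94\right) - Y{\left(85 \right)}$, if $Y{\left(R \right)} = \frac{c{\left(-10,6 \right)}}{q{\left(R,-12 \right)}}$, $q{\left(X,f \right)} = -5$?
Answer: $- \frac{23719}{5} \approx -4743.8$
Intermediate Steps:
$c{\left(s,y \right)} = y^{2}$
$Y{\left(R \right)} = - \frac{36}{5}$ ($Y{\left(R \right)} = \frac{6^{2}}{-5} = 36 \left(- \frac{1}{5}\right) = - \frac{36}{5}$)
$\left(57 \left(-85\right) + 94\right) - Y{\left(85 \right)} = \left(57 \left(-85\right) + 94\right) - - \frac{36}{5} = \left(-4845 + 94\right) + \frac{36}{5} = -4751 + \frac{36}{5} = - \frac{23719}{5}$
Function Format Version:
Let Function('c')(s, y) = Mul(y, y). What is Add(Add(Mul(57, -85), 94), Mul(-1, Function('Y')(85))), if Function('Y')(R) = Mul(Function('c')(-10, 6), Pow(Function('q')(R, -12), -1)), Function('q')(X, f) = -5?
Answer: Rational(-23719, 5) ≈ -4743.8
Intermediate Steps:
Function('c')(s, y) = Pow(y, 2)
Function('Y')(R) = Rational(-36, 5) (Function('Y')(R) = Mul(Pow(6, 2), Pow(-5, -1)) = Mul(36, Rational(-1, 5)) = Rational(-36, 5))
Add(Add(Mul(57, -85), 94), Mul(-1, Function('Y')(85))) = Add(Add(Mul(57, -85), 94), Mul(-1, Rational(-36, 5))) = Add(Add(-4845, 94), Rational(36, 5)) = Add(-4751, Rational(36, 5)) = Rational(-23719, 5)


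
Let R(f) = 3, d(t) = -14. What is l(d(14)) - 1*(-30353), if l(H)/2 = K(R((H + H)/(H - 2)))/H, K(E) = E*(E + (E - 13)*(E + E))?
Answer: 212642/7 ≈ 30377.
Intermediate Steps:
K(E) = E*(E + 2*E*(-13 + E)) (K(E) = E*(E + (-13 + E)*(2*E)) = E*(E + 2*E*(-13 + E)))
l(H) = -342/H (l(H) = 2*((3²*(-25 + 2*3))/H) = 2*((9*(-25 + 6))/H) = 2*((9*(-19))/H) = 2*(-171/H) = -342/H)
l(d(14)) - 1*(-30353) = -342/(-14) - 1*(-30353) = -342*(-1/14) + 30353 = 171/7 + 30353 = 212642/7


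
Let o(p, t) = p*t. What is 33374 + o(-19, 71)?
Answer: 32025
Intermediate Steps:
33374 + o(-19, 71) = 33374 - 19*71 = 33374 - 1349 = 32025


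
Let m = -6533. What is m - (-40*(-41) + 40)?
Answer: -8213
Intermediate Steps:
m - (-40*(-41) + 40) = -6533 - (-40*(-41) + 40) = -6533 - (1640 + 40) = -6533 - 1*1680 = -6533 - 1680 = -8213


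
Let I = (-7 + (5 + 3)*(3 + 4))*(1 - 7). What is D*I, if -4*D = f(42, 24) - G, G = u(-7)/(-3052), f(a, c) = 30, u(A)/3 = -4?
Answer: 480627/218 ≈ 2204.7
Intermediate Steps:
u(A) = -12 (u(A) = 3*(-4) = -12)
G = 3/763 (G = -12/(-3052) = -12*(-1/3052) = 3/763 ≈ 0.0039319)
I = -294 (I = (-7 + 8*7)*(-6) = (-7 + 56)*(-6) = 49*(-6) = -294)
D = -22887/3052 (D = -(30 - 1*3/763)/4 = -(30 - 3/763)/4 = -1/4*22887/763 = -22887/3052 ≈ -7.4990)
D*I = -22887/3052*(-294) = 480627/218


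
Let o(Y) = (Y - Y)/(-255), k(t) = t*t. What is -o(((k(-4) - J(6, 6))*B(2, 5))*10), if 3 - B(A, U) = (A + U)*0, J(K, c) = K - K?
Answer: 0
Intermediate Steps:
k(t) = t²
J(K, c) = 0
B(A, U) = 3 (B(A, U) = 3 - (A + U)*0 = 3 - 1*0 = 3 + 0 = 3)
o(Y) = 0 (o(Y) = 0*(-1/255) = 0)
-o(((k(-4) - J(6, 6))*B(2, 5))*10) = -1*0 = 0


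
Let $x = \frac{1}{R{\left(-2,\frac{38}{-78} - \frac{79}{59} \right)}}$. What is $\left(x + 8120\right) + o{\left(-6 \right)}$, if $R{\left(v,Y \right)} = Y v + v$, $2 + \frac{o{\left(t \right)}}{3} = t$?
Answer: $\frac{30783293}{3802} \approx 8096.6$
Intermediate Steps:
$o{\left(t \right)} = -6 + 3 t$
$R{\left(v,Y \right)} = v + Y v$
$x = \frac{2301}{3802}$ ($x = \frac{1}{\left(-2\right) \left(1 + \left(\frac{38}{-78} - \frac{79}{59}\right)\right)} = \frac{1}{\left(-2\right) \left(1 + \left(38 \left(- \frac{1}{78}\right) - \frac{79}{59}\right)\right)} = \frac{1}{\left(-2\right) \left(1 - \frac{4202}{2301}\right)} = \frac{1}{\left(-2\right) \left(- \frac{1901}{2301}\right)} = \frac{1}{\frac{3802}{2301}} = \frac{2301}{3802} \approx 0.60521$)
$\left(x + 8120\right) + o{\left(-6 \right)} = \left(\frac{2301}{3802} + 8120\right) + \left(-6 + 3 \left(-6\right)\right) = \frac{30874541}{3802} - 24 = \frac{30783293}{3802}$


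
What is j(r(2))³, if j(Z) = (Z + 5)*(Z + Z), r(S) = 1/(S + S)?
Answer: 9261/512 ≈ 18.088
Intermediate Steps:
r(S) = 1/(2*S)
j(Z) = 2*Z*(5 + Z) (j(Z) = (5 + Z)*(2*Z) = 2*Z*(5 + Z))
j(r(2))³ = (2*((½)/2)*(5 + (½)/2))³ = (2*((½)*(½))*(5 + (½)*(½)))³ = (2*(¼)*(5 + ¼))³ = (2*(¼)*(21/4))³ = (21/8)³ = 9261/512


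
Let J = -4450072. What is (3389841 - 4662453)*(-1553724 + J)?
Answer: 7640502835152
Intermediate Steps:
(3389841 - 4662453)*(-1553724 + J) = (3389841 - 4662453)*(-1553724 - 4450072) = -1272612*(-6003796) = 7640502835152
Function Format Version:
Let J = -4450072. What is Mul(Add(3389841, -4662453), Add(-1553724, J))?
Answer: 7640502835152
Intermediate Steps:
Mul(Add(3389841, -4662453), Add(-1553724, J)) = Mul(Add(3389841, -4662453), Add(-1553724, -4450072)) = Mul(-1272612, -6003796) = 7640502835152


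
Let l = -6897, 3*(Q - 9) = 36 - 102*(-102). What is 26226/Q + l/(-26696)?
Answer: 241397643/31047448 ≈ 7.7751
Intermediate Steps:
Q = 3489 (Q = 9 + (36 - 102*(-102))/3 = 9 + (36 + 10404)/3 = 9 + (⅓)*10440 = 9 + 3480 = 3489)
26226/Q + l/(-26696) = 26226/3489 - 6897/(-26696) = 26226*(1/3489) - 6897*(-1/26696) = 8742/1163 + 6897/26696 = 241397643/31047448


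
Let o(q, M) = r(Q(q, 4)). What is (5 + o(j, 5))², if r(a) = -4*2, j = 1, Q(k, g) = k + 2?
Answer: 9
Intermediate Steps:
Q(k, g) = 2 + k
r(a) = -8
o(q, M) = -8
(5 + o(j, 5))² = (5 - 8)² = (-3)² = 9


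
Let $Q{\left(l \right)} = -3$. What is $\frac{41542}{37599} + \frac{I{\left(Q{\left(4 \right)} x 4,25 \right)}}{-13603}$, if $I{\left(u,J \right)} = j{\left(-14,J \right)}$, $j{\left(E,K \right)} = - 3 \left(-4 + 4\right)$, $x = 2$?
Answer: $\frac{41542}{37599} \approx 1.1049$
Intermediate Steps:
$j{\left(E,K \right)} = 0$ ($j{\left(E,K \right)} = \left(-3\right) 0 = 0$)
$I{\left(u,J \right)} = 0$
$\frac{41542}{37599} + \frac{I{\left(Q{\left(4 \right)} x 4,25 \right)}}{-13603} = \frac{41542}{37599} + \frac{0}{-13603} = 41542 \cdot \frac{1}{37599} + 0 \left(- \frac{1}{13603}\right) = \frac{41542}{37599} + 0 = \frac{41542}{37599}$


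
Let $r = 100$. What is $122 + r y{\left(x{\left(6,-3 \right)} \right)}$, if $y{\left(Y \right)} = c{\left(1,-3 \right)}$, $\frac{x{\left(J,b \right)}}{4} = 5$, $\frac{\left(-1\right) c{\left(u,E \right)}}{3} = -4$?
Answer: $1322$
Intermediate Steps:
$c{\left(u,E \right)} = 12$ ($c{\left(u,E \right)} = \left(-3\right) \left(-4\right) = 12$)
$x{\left(J,b \right)} = 20$ ($x{\left(J,b \right)} = 4 \cdot 5 = 20$)
$y{\left(Y \right)} = 12$
$122 + r y{\left(x{\left(6,-3 \right)} \right)} = 122 + 100 \cdot 12 = 122 + 1200 = 1322$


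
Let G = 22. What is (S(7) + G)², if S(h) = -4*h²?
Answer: 30276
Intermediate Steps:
(S(7) + G)² = (-4*7² + 22)² = (-4*49 + 22)² = (-196 + 22)² = (-174)² = 30276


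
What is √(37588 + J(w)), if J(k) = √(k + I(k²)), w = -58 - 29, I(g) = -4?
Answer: √(37588 + I*√91) ≈ 193.88 + 0.025*I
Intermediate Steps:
w = -87
J(k) = √(-4 + k) (J(k) = √(k - 4) = √(-4 + k))
√(37588 + J(w)) = √(37588 + √(-4 - 87)) = √(37588 + √(-91)) = √(37588 + I*√91)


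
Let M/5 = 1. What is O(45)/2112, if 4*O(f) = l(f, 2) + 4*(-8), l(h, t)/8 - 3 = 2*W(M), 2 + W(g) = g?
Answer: 5/1056 ≈ 0.0047349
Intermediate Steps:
M = 5 (M = 5*1 = 5)
W(g) = -2 + g
l(h, t) = 72 (l(h, t) = 24 + 8*(2*(-2 + 5)) = 24 + 8*(2*3) = 24 + 8*6 = 24 + 48 = 72)
O(f) = 10 (O(f) = (72 + 4*(-8))/4 = (72 - 32)/4 = (¼)*40 = 10)
O(45)/2112 = 10/2112 = 10*(1/2112) = 5/1056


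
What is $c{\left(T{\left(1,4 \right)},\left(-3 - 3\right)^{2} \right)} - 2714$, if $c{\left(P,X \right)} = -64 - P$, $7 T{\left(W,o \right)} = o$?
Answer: $- \frac{19450}{7} \approx -2778.6$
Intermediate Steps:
$T{\left(W,o \right)} = \frac{o}{7}$
$c{\left(T{\left(1,4 \right)},\left(-3 - 3\right)^{2} \right)} - 2714 = \left(-64 - \frac{1}{7} \cdot 4\right) - 2714 = \left(-64 - \frac{4}{7}\right) - 2714 = - \frac{452}{7} - 2714 = - \frac{19450}{7}$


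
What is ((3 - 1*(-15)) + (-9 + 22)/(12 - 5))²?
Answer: 19321/49 ≈ 394.31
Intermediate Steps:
((3 - 1*(-15)) + (-9 + 22)/(12 - 5))² = ((3 + 15) + 13/7)² = (18 + 13*(⅐))² = (18 + 13/7)² = (139/7)² = 19321/49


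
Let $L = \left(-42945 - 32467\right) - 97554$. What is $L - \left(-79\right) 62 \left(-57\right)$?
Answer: $-452152$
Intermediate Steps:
$L = -172966$ ($L = -75412 - 97554 = -172966$)
$L - \left(-79\right) 62 \left(-57\right) = -172966 - \left(-79\right) 62 \left(-57\right) = -172966 - \left(-4898\right) \left(-57\right) = -172966 - 279186 = -452152$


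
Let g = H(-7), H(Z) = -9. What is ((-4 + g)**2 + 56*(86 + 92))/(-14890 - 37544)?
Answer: -3379/17478 ≈ -0.19333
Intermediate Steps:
g = -9
((-4 + g)**2 + 56*(86 + 92))/(-14890 - 37544) = ((-4 - 9)**2 + 56*(86 + 92))/(-14890 - 37544) = ((-13)**2 + 56*178)/(-52434) = (169 + 9968)*(-1/52434) = 10137*(-1/52434) = -3379/17478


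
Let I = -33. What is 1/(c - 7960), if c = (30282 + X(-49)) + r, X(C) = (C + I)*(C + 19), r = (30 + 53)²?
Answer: 1/31671 ≈ 3.1575e-5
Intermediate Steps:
r = 6889 (r = 83² = 6889)
X(C) = (-33 + C)*(19 + C) (X(C) = (C - 33)*(C + 19) = (-33 + C)*(19 + C))
c = 39631 (c = (30282 + (-627 + (-49)² - 14*(-49))) + 6889 = (30282 + (-627 + 2401 + 686)) + 6889 = (30282 + 2460) + 6889 = 32742 + 6889 = 39631)
1/(c - 7960) = 1/(39631 - 7960) = 1/31671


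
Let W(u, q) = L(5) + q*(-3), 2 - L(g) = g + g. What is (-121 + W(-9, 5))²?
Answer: 20736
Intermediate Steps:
L(g) = 2 - 2*g (L(g) = 2 - (g + g) = 2 - 2*g)
W(u, q) = -8 - 3*q (W(u, q) = (2 - 2*5) + q*(-3) = (2 - 10) - 3*q = -8 - 3*q)
(-121 + W(-9, 5))² = (-121 + (-8 - 3*5))² = (-121 + (-8 - 15))² = (-121 - 23)² = (-144)² = 20736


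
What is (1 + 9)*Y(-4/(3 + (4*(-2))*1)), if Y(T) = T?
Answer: 8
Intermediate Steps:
(1 + 9)*Y(-4/(3 + (4*(-2))*1)) = (1 + 9)*(-4/(3 + (4*(-2))*1)) = 10*(-4/(3 - 8*1)) = 10*(-4/(3 - 8)) = 10*(-4/(-5)) = 10*(-4*(-⅕)) = 10*(⅘) = 8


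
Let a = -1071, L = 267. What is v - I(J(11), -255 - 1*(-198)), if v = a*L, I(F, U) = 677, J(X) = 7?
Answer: -286634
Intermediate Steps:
v = -285957 (v = -1071*267 = -285957)
v - I(J(11), -255 - 1*(-198)) = -285957 - 1*677 = -285957 - 677 = -286634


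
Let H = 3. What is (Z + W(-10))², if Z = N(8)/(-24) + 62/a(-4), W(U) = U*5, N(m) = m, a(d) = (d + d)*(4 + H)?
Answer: 18671041/7056 ≈ 2646.1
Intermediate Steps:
a(d) = 14*d (a(d) = (d + d)*(4 + 3) = (2*d)*7 = 14*d)
W(U) = 5*U
Z = -121/84 (Z = 8/(-24) + 62/((14*(-4))) = 8*(-1/24) + 62/(-56) = -⅓ + 62*(-1/56) = -⅓ - 31/28 = -121/84 ≈ -1.4405)
(Z + W(-10))² = (-121/84 + 5*(-10))² = (-121/84 - 50)² = (-4321/84)² = 18671041/7056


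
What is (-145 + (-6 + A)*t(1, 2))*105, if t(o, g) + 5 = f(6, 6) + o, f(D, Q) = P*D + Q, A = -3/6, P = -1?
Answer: -12495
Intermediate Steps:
A = -1/2 (A = -3*1/6 = -1/2 ≈ -0.50000)
f(D, Q) = Q - D (f(D, Q) = -D + Q = Q - D)
t(o, g) = -5 + o (t(o, g) = -5 + ((6 - 1*6) + o) = -5 + ((6 - 6) + o) = -5 + (0 + o) = -5 + o)
(-145 + (-6 + A)*t(1, 2))*105 = (-145 + (-6 - 1/2)*(-5 + 1))*105 = (-145 - 13/2*(-4))*105 = (-145 + 26)*105 = -119*105 = -12495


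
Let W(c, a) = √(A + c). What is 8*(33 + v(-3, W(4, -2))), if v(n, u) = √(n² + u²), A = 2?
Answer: 264 + 8*√15 ≈ 294.98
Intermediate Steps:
W(c, a) = √(2 + c)
8*(33 + v(-3, W(4, -2))) = 8*(33 + √((-3)² + (√(2 + 4))²)) = 8*(33 + √(9 + (√6)²)) = 8*(33 + √(9 + 6)) = 8*(33 + √15) = 264 + 8*√15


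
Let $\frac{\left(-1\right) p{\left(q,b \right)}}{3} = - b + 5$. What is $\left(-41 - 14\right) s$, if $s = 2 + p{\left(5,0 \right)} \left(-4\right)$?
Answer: $-3410$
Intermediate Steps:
$p{\left(q,b \right)} = -15 + 3 b$ ($p{\left(q,b \right)} = - 3 \left(- b + 5\right) = - 3 \left(5 - b\right) = -15 + 3 b$)
$s = 62$ ($s = 2 + \left(-15 + 3 \cdot 0\right) \left(-4\right) = 2 + \left(-15 + 0\right) \left(-4\right) = 2 - -60 = 2 + 60 = 62$)
$\left(-41 - 14\right) s = \left(-41 - 14\right) 62 = \left(-55\right) 62 = -3410$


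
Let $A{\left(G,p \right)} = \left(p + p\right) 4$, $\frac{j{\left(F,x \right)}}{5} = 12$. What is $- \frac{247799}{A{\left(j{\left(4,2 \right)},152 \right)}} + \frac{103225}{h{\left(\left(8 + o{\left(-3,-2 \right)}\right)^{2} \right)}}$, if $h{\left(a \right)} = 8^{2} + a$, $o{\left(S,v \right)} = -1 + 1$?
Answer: $\frac{1465677}{2432} \approx 602.66$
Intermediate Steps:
$j{\left(F,x \right)} = 60$ ($j{\left(F,x \right)} = 5 \cdot 12 = 60$)
$o{\left(S,v \right)} = 0$
$A{\left(G,p \right)} = 8 p$ ($A{\left(G,p \right)} = 2 p 4 = 8 p$)
$h{\left(a \right)} = 64 + a$
$- \frac{247799}{A{\left(j{\left(4,2 \right)},152 \right)}} + \frac{103225}{h{\left(\left(8 + o{\left(-3,-2 \right)}\right)^{2} \right)}} = - \frac{247799}{8 \cdot 152} + \frac{103225}{64 + \left(8 + 0\right)^{2}} = - \frac{247799}{1216} + \frac{103225}{64 + 8^{2}} = \left(-247799\right) \frac{1}{1216} + \frac{103225}{64 + 64} = - \frac{247799}{1216} + \frac{103225}{128} = \frac{1465677}{2432}$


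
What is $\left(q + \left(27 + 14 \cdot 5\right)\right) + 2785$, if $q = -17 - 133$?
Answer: $2732$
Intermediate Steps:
$q = -150$ ($q = -17 - 133 = -150$)
$\left(q + \left(27 + 14 \cdot 5\right)\right) + 2785 = \left(-150 + \left(27 + 14 \cdot 5\right)\right) + 2785 = \left(-150 + \left(27 + 70\right)\right) + 2785 = \left(-150 + 97\right) + 2785 = -53 + 2785 = 2732$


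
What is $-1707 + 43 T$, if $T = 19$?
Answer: $-890$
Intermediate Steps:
$-1707 + 43 T = -1707 + 43 \cdot 19 = -1707 + 817 = -890$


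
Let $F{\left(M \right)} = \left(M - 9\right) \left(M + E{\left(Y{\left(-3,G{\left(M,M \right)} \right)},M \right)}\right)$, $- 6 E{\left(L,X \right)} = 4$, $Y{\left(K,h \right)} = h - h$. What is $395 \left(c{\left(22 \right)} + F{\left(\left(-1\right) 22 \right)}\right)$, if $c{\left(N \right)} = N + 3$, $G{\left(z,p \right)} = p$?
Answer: $\frac{862285}{3} \approx 2.8743 \cdot 10^{5}$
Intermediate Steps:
$Y{\left(K,h \right)} = 0$
$E{\left(L,X \right)} = - \frac{2}{3}$ ($E{\left(L,X \right)} = \left(- \frac{1}{6}\right) 4 = - \frac{2}{3}$)
$c{\left(N \right)} = 3 + N$
$F{\left(M \right)} = \left(-9 + M\right) \left(- \frac{2}{3} + M\right)$ ($F{\left(M \right)} = \left(M - 9\right) \left(M - \frac{2}{3}\right) = \left(-9 + M\right) \left(- \frac{2}{3} + M\right)$)
$395 \left(c{\left(22 \right)} + F{\left(\left(-1\right) 22 \right)}\right) = 395 \left(\left(3 + 22\right) + \left(6 + \left(\left(-1\right) 22\right)^{2} - \frac{29 \left(\left(-1\right) 22\right)}{3}\right)\right) = 395 \left(25 + \left(6 + \left(-22\right)^{2} - - \frac{638}{3}\right)\right) = 395 \left(25 + \left(6 + 484 + \frac{638}{3}\right)\right) = 395 \left(25 + \frac{2108}{3}\right) = 395 \cdot \frac{2183}{3} = \frac{862285}{3}$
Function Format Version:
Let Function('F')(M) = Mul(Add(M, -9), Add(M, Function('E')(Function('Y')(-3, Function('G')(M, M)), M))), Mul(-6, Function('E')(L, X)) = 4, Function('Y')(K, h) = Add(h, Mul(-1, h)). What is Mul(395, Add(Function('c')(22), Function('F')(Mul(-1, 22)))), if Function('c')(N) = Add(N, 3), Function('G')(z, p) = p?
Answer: Rational(862285, 3) ≈ 2.8743e+5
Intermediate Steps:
Function('Y')(K, h) = 0
Function('E')(L, X) = Rational(-2, 3) (Function('E')(L, X) = Mul(Rational(-1, 6), 4) = Rational(-2, 3))
Function('c')(N) = Add(3, N)
Function('F')(M) = Mul(Add(-9, M), Add(Rational(-2, 3), M)) (Function('F')(M) = Mul(Add(M, -9), Add(M, Rational(-2, 3))) = Mul(Add(-9, M), Add(Rational(-2, 3), M)))
Mul(395, Add(Function('c')(22), Function('F')(Mul(-1, 22)))) = Mul(395, Add(Add(3, 22), Add(6, Pow(Mul(-1, 22), 2), Mul(Rational(-29, 3), Mul(-1, 22))))) = Mul(395, Add(25, Add(6, Pow(-22, 2), Mul(Rational(-29, 3), -22)))) = Mul(395, Add(25, Add(6, 484, Rational(638, 3)))) = Mul(395, Add(25, Rational(2108, 3))) = Mul(395, Rational(2183, 3)) = Rational(862285, 3)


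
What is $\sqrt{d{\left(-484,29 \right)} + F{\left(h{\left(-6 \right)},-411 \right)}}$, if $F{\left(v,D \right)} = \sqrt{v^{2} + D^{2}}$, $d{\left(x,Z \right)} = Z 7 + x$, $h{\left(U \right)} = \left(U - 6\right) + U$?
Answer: $\sqrt{-281 + 3 \sqrt{18805}} \approx 11.419$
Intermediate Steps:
$h{\left(U \right)} = -6 + 2 U$ ($h{\left(U \right)} = \left(-6 + U\right) + U = -6 + 2 U$)
$d{\left(x,Z \right)} = x + 7 Z$ ($d{\left(x,Z \right)} = 7 Z + x = x + 7 Z$)
$F{\left(v,D \right)} = \sqrt{D^{2} + v^{2}}$
$\sqrt{d{\left(-484,29 \right)} + F{\left(h{\left(-6 \right)},-411 \right)}} = \sqrt{\left(-484 + 7 \cdot 29\right) + \sqrt{\left(-411\right)^{2} + \left(-6 + 2 \left(-6\right)\right)^{2}}} = \sqrt{\left(-484 + 203\right) + \sqrt{168921 + \left(-6 - 12\right)^{2}}} = \sqrt{-281 + \sqrt{168921 + \left(-18\right)^{2}}} = \sqrt{-281 + \sqrt{168921 + 324}} = \sqrt{-281 + \sqrt{169245}} = \sqrt{-281 + 3 \sqrt{18805}}$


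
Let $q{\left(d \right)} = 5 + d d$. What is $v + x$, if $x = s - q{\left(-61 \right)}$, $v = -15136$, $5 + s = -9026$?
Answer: $-27893$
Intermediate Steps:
$s = -9031$ ($s = -5 - 9026 = -9031$)
$q{\left(d \right)} = 5 + d^{2}$
$x = -12757$ ($x = -9031 - \left(5 + \left(-61\right)^{2}\right) = -9031 - \left(5 + 3721\right) = -9031 - 3726 = -12757$)
$v + x = -15136 - 12757 = -27893$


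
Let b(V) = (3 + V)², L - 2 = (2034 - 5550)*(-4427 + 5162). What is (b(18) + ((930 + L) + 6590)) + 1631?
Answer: -2574666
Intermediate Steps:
L = -2584258 (L = 2 + (2034 - 5550)*(-4427 + 5162) = 2 - 3516*735 = 2 - 2584260 = -2584258)
(b(18) + ((930 + L) + 6590)) + 1631 = ((3 + 18)² + ((930 - 2584258) + 6590)) + 1631 = (21² + (-2583328 + 6590)) + 1631 = (441 - 2576738) + 1631 = -2576297 + 1631 = -2574666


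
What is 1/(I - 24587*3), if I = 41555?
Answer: -1/32206 ≈ -3.1050e-5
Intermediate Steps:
1/(I - 24587*3) = 1/(41555 - 24587*3) = 1/(41555 - 73761) = 1/(-32206) = -1/32206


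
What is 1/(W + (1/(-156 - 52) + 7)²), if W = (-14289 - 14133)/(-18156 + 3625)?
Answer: 628669184/31992139683 ≈ 0.019651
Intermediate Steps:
W = 28422/14531 (W = -28422/(-14531) = -28422*(-1/14531) = 28422/14531 ≈ 1.9560)
1/(W + (1/(-156 - 52) + 7)²) = 1/(28422/14531 + (1/(-156 - 52) + 7)²) = 1/(28422/14531 + (1/(-208) + 7)²) = 1/(28422/14531 + (-1/208 + 7)²) = 1/(28422/14531 + (1455/208)²) = 1/(28422/14531 + 2117025/43264) = 1/(31992139683/628669184) = 628669184/31992139683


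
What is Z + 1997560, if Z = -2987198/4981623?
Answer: 9951087852682/4981623 ≈ 1.9976e+6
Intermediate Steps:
Z = -2987198/4981623 (Z = -2987198*1/4981623 = -2987198/4981623 ≈ -0.59964)
Z + 1997560 = -2987198/4981623 + 1997560 = 9951087852682/4981623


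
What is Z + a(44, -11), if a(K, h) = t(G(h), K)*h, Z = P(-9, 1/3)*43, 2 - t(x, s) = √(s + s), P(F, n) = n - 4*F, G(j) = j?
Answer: 4621/3 + 22*√22 ≈ 1643.5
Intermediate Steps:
t(x, s) = 2 - √2*√s (t(x, s) = 2 - √(s + s) = 2 - √(2*s) = 2 - √2*√s)
Z = 4687/3 (Z = (1/3 - 4*(-9))*43 = (⅓ + 36)*43 = (109/3)*43 = 4687/3 ≈ 1562.3)
a(K, h) = h*(2 - √2*√K) (a(K, h) = (2 - √2*√K)*h = h*(2 - √2*√K))
Z + a(44, -11) = 4687/3 - 11*(2 - √2*√44) = 4687/3 - 11*(2 - √2*2*√11) = 4687/3 - 11*(2 - 2*√22) = 4687/3 + (-22 + 22*√22) = 4621/3 + 22*√22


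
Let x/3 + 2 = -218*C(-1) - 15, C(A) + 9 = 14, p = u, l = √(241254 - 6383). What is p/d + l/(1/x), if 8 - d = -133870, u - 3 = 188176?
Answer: 188179/133878 - 3321*√234871 ≈ -1.6095e+6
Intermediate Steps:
u = 188179 (u = 3 + 188176 = 188179)
d = 133878 (d = 8 - 1*(-133870) = 8 + 133870 = 133878)
l = √234871 ≈ 484.63
p = 188179
C(A) = 5 (C(A) = -9 + 14 = 5)
x = -3321 (x = -6 + 3*(-218*5 - 15) = -6 + 3*(-1090 - 15) = -6 + 3*(-1105) = -6 - 3315 = -3321)
p/d + l/(1/x) = 188179/133878 + √234871/(1/(-3321)) = 188179*(1/133878) + √234871/(-1/3321) = 188179/133878 + √234871*(-3321) = 188179/133878 - 3321*√234871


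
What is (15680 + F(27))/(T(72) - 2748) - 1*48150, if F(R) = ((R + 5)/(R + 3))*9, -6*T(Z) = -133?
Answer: -3937936938/81775 ≈ -48156.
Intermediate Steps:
T(Z) = 133/6 (T(Z) = -1/6*(-133) = 133/6)
F(R) = 9*(5 + R)/(3 + R) (F(R) = ((5 + R)/(3 + R))*9 = 9*(5 + R)/(3 + R))
(15680 + F(27))/(T(72) - 2748) - 1*48150 = (15680 + 9*(5 + 27)/(3 + 27))/(133/6 - 2748) - 1*48150 = (15680 + 9*32/30)/(-16355/6) - 48150 = (15680 + 9*(1/30)*32)*(-6/16355) - 48150 = (15680 + 48/5)*(-6/16355) - 48150 = (78448/5)*(-6/16355) - 48150 = -470688/81775 - 48150 = -3937936938/81775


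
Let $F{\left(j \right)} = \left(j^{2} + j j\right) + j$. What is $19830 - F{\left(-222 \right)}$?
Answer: $-78516$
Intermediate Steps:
$F{\left(j \right)} = j + 2 j^{2}$ ($F{\left(j \right)} = \left(j^{2} + j^{2}\right) + j = 2 j^{2} + j = j + 2 j^{2}$)
$19830 - F{\left(-222 \right)} = 19830 - - 222 \left(1 + 2 \left(-222\right)\right) = 19830 - - 222 \left(1 - 444\right) = 19830 - \left(-222\right) \left(-443\right) = 19830 - 98346 = -78516$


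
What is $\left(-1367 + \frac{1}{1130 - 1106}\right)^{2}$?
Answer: $\frac{1076299249}{576} \approx 1.8686 \cdot 10^{6}$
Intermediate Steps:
$\left(-1367 + \frac{1}{1130 - 1106}\right)^{2} = \left(-1367 + \frac{1}{24}\right)^{2} = \left(- \frac{32807}{24}\right)^{2} = \frac{1076299249}{576}$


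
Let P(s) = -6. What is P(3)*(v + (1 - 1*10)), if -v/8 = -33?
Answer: -1530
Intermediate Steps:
v = 264 (v = -8*(-33) = 264)
P(3)*(v + (1 - 1*10)) = -6*(264 + (1 - 1*10)) = -6*(264 + (1 - 10)) = -6*(264 - 9) = -6*255 = -1530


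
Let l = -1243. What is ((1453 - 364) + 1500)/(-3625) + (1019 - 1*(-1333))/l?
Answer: -11744127/4505875 ≈ -2.6064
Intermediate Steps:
((1453 - 364) + 1500)/(-3625) + (1019 - 1*(-1333))/l = ((1453 - 364) + 1500)/(-3625) + (1019 - 1*(-1333))/(-1243) = (1089 + 1500)*(-1/3625) + (1019 + 1333)*(-1/1243) = 2589*(-1/3625) + 2352*(-1/1243) = -2589/3625 - 2352/1243 = -11744127/4505875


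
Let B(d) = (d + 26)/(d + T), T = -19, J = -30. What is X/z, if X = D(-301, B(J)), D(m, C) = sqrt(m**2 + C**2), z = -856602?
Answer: -sqrt(217533017)/41973498 ≈ -0.00035139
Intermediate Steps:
B(d) = (26 + d)/(-19 + d) (B(d) = (d + 26)/(d - 19) = (26 + d)/(-19 + d))
D(m, C) = sqrt(C**2 + m**2)
X = sqrt(217533017)/49 (X = sqrt(((26 - 30)/(-19 - 30))**2 + (-301)**2) = sqrt((-4/(-49))**2 + 90601) = sqrt((-1/49*(-4))**2 + 90601) = sqrt((4/49)**2 + 90601) = sqrt(16/2401 + 90601) = sqrt(217533017/2401) = sqrt(217533017)/49 ≈ 301.00)
X/z = (sqrt(217533017)/49)/(-856602) = (sqrt(217533017)/49)*(-1/856602) = -sqrt(217533017)/41973498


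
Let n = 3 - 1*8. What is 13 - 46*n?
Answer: 243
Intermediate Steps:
n = -5 (n = 3 - 8 = -5)
13 - 46*n = 13 - 46*(-5) = 13 + 230 = 243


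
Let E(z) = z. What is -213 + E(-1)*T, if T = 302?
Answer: -515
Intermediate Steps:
-213 + E(-1)*T = -213 - 1*302 = -213 - 302 = -515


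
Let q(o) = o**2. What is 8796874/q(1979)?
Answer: 8796874/3916441 ≈ 2.2461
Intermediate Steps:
8796874/q(1979) = 8796874/(1979**2) = 8796874/3916441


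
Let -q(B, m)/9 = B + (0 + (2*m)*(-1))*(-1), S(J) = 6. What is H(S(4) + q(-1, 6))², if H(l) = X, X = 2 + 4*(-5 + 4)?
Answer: 4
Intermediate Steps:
q(B, m) = -18*m - 9*B (q(B, m) = -9*(B + (0 + (2*m)*(-1))*(-1)) = -9*(B + (0 - 2*m)*(-1)) = -9*(B - 2*m*(-1)) = -9*(B + 2*m) = -18*m - 9*B)
X = -2 (X = 2 + 4*(-1) = 2 - 4 = -2)
H(l) = -2
H(S(4) + q(-1, 6))² = (-2)² = 4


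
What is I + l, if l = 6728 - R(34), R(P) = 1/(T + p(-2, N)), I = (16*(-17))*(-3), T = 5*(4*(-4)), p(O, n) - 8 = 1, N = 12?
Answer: 535625/71 ≈ 7544.0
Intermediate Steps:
p(O, n) = 9 (p(O, n) = 8 + 1 = 9)
T = -80 (T = 5*(-16) = -80)
I = 816 (I = -272*(-3) = 816)
R(P) = -1/71 (R(P) = 1/(-80 + 9) = 1/(-71) = -1/71)
l = 477689/71 (l = 6728 - 1*(-1/71) = 6728 + 1/71 = 477689/71 ≈ 6728.0)
I + l = 816 + 477689/71 = 535625/71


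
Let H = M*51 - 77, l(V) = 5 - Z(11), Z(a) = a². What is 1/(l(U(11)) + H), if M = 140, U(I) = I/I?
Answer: 1/6947 ≈ 0.00014395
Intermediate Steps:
U(I) = 1
l(V) = -116 (l(V) = 5 - 1*11² = 5 - 1*121 = 5 - 121 = -116)
H = 7063 (H = 140*51 - 77 = 7140 - 77 = 7063)
1/(l(U(11)) + H) = 1/(-116 + 7063) = 1/6947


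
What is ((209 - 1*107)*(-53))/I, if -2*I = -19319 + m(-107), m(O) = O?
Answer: -5406/9713 ≈ -0.55657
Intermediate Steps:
I = 9713 (I = -(-19319 - 107)/2 = -½*(-19426) = 9713)
((209 - 1*107)*(-53))/I = ((209 - 1*107)*(-53))/9713 = ((209 - 107)*(-53))*(1/9713) = (102*(-53))*(1/9713) = -5406*1/9713 = -5406/9713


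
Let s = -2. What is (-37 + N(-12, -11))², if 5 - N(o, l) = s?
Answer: 900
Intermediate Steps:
N(o, l) = 7 (N(o, l) = 5 - 1*(-2) = 5 + 2 = 7)
(-37 + N(-12, -11))² = (-37 + 7)² = (-30)² = 900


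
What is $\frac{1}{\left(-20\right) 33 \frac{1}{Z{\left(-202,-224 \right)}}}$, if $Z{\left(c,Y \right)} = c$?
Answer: $\frac{101}{330} \approx 0.30606$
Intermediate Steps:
$\frac{1}{\left(-20\right) 33 \frac{1}{Z{\left(-202,-224 \right)}}} = \frac{1}{\left(-20\right) 33 \frac{1}{-202}} = \frac{1}{\left(-660\right) \left(- \frac{1}{202}\right)} = \frac{1}{\frac{330}{101}} = \frac{101}{330}$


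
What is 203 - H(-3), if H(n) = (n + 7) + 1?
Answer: 198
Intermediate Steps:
H(n) = 8 + n (H(n) = (7 + n) + 1 = 8 + n)
203 - H(-3) = 203 - (8 - 3) = 203 - 1*5 = 203 - 5 = 198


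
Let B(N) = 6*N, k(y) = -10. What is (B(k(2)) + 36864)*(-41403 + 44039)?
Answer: 97015344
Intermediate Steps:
(B(k(2)) + 36864)*(-41403 + 44039) = (6*(-10) + 36864)*(-41403 + 44039) = (-60 + 36864)*2636 = 36804*2636 = 97015344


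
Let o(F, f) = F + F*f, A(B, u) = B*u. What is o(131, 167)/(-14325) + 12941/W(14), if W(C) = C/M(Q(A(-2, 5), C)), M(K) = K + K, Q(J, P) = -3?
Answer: -185431177/33425 ≈ -5547.7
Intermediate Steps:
M(K) = 2*K
W(C) = -C/6 (W(C) = C/((2*(-3))) = C/(-6) = C*(-1/6) = -C/6)
o(131, 167)/(-14325) + 12941/W(14) = (131*(1 + 167))/(-14325) + 12941/((-1/6*14)) = (131*168)*(-1/14325) + 12941/(-7/3) = 22008*(-1/14325) + 12941*(-3/7) = -7336/4775 - 38823/7 = -185431177/33425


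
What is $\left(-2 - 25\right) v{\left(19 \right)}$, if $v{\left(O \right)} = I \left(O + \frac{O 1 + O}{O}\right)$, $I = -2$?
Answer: $1134$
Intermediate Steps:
$v{\left(O \right)} = -4 - 2 O$ ($v{\left(O \right)} = - 2 \left(O + \frac{O 1 + O}{O}\right) = - 2 \left(O + \frac{O + O}{O}\right) = - 2 \left(O + \frac{2 O}{O}\right) = - 2 \left(O + 2\right) = - 2 \left(2 + O\right) = -4 - 2 O$)
$\left(-2 - 25\right) v{\left(19 \right)} = \left(-2 - 25\right) \left(-4 - 38\right) = - 27 \left(-4 - 38\right) = \left(-27\right) \left(-42\right) = 1134$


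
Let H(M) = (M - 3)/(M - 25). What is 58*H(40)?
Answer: 2146/15 ≈ 143.07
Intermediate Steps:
H(M) = (-3 + M)/(-25 + M)
58*H(40) = 58*((-3 + 40)/(-25 + 40)) = 58*(37/15) = 2146/15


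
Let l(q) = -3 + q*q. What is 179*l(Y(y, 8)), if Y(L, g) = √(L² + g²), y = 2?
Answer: 11635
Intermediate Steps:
l(q) = -3 + q²
179*l(Y(y, 8)) = 179*(-3 + (√(2² + 8²))²) = 179*(-3 + (√(4 + 64))²) = 179*(-3 + (√68)²) = 179*(-3 + (2*√17)²) = 179*(-3 + 68) = 179*65 = 11635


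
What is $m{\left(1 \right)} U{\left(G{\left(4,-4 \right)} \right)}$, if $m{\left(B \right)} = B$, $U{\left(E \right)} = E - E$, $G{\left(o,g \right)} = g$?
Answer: $0$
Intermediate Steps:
$U{\left(E \right)} = 0$
$m{\left(1 \right)} U{\left(G{\left(4,-4 \right)} \right)} = 1 \cdot 0 = 0$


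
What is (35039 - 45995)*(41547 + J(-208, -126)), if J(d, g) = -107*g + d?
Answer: -600618876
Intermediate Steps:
J(d, g) = d - 107*g
(35039 - 45995)*(41547 + J(-208, -126)) = (35039 - 45995)*(41547 + (-208 - 107*(-126))) = -10956*(41547 + (-208 + 13482)) = -10956*(41547 + 13274) = -10956*54821 = -600618876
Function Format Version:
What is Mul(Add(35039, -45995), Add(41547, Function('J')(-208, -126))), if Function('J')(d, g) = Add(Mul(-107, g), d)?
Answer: -600618876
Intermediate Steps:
Function('J')(d, g) = Add(d, Mul(-107, g))
Mul(Add(35039, -45995), Add(41547, Function('J')(-208, -126))) = Mul(Add(35039, -45995), Add(41547, Add(-208, Mul(-107, -126)))) = Mul(-10956, Add(41547, Add(-208, 13482))) = Mul(-10956, Add(41547, 13274)) = Mul(-10956, 54821) = -600618876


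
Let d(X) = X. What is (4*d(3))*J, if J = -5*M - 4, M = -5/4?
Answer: 27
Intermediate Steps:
M = -5/4 (M = -5*1/4 = -5/4 ≈ -1.2500)
J = 9/4 (J = -5*(-5/4) - 4 = 25/4 - 4 = 9/4 ≈ 2.2500)
(4*d(3))*J = (4*3)*(9/4) = 12*(9/4) = 27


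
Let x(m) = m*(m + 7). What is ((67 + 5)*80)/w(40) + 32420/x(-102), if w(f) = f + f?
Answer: 73010/969 ≈ 75.346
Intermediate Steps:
x(m) = m*(7 + m)
w(f) = 2*f
((67 + 5)*80)/w(40) + 32420/x(-102) = ((67 + 5)*80)/((2*40)) + 32420/((-102*(7 - 102))) = (72*80)/80 + 32420/((-102*(-95))) = 5760*(1/80) + 32420/9690 = 72 + 32420*(1/9690) = 72 + 3242/969 = 73010/969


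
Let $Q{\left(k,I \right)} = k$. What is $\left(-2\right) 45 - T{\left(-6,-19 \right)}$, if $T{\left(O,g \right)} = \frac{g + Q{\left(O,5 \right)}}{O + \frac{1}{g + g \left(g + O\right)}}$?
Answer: $- \frac{51510}{547} \approx -94.168$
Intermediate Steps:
$T{\left(O,g \right)} = \frac{O + g}{O + \frac{1}{g + g \left(O + g\right)}}$ ($T{\left(O,g \right)} = \frac{g + O}{O + \frac{1}{g + g \left(g + O\right)}} = \frac{O + g}{O + \frac{1}{g + g \left(O + g\right)}}$)
$\left(-2\right) 45 - T{\left(-6,-19 \right)} = \left(-2\right) 45 - - \frac{19 \left(-6 - 19 + \left(-6\right)^{2} + \left(-19\right)^{2} + 2 \left(-6\right) \left(-19\right)\right)}{1 - -114 - 6 \left(-19\right)^{2} - 19 \left(-6\right)^{2}} = -90 - - \frac{19 \left(-6 - 19 + 36 + 361 + 228\right)}{1 + 114 - 2166 - 684} = -90 - \left(-19\right) \frac{1}{1 + 114 - 2166 - 684} \cdot 600 = -90 - \left(-19\right) \frac{1}{-2735} \cdot 600 = -90 - \left(-19\right) \left(- \frac{1}{2735}\right) 600 = -90 - \frac{2280}{547} = - \frac{51510}{547}$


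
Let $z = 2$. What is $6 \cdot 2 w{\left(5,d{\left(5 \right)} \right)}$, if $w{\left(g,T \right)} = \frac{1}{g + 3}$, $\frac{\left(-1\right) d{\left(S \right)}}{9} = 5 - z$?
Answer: $\frac{3}{2} \approx 1.5$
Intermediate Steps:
$d{\left(S \right)} = -27$ ($d{\left(S \right)} = - 9 \left(5 - 2\right) = \left(-9\right) 3 = -27$)
$w{\left(g,T \right)} = \frac{1}{3 + g}$
$6 \cdot 2 w{\left(5,d{\left(5 \right)} \right)} = \frac{6 \cdot 2}{3 + 5} = \frac{12}{8} = 12 \cdot \frac{1}{8} = \frac{3}{2}$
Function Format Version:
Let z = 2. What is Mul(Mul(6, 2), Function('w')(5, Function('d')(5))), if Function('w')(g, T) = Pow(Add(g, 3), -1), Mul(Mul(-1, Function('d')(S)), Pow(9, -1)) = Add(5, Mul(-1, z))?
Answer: Rational(3, 2) ≈ 1.5000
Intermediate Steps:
Function('d')(S) = -27 (Function('d')(S) = Mul(-9, Add(5, Mul(-1, 2))) = Mul(-9, Add(5, -2)) = Mul(-9, 3) = -27)
Function('w')(g, T) = Pow(Add(3, g), -1)
Mul(Mul(6, 2), Function('w')(5, Function('d')(5))) = Mul(Mul(6, 2), Pow(Add(3, 5), -1)) = Mul(12, Pow(8, -1)) = Mul(12, Rational(1, 8)) = Rational(3, 2)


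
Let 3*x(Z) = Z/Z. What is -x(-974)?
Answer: -⅓ ≈ -0.33333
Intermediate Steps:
x(Z) = ⅓ (x(Z) = (Z/Z)/3 = (⅓)*1 = ⅓)
-x(-974) = -1*⅓ = -⅓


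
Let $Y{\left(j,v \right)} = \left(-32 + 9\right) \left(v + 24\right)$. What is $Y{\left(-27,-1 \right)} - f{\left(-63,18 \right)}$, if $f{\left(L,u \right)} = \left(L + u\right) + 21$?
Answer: $-505$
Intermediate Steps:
$Y{\left(j,v \right)} = -552 - 23 v$ ($Y{\left(j,v \right)} = - 23 \left(24 + v\right) = -552 - 23 v$)
$f{\left(L,u \right)} = 21 + L + u$
$Y{\left(-27,-1 \right)} - f{\left(-63,18 \right)} = \left(-552 - -23\right) - \left(21 - 63 + 18\right) = \left(-552 + 23\right) - -24 = -529 + 24 = -505$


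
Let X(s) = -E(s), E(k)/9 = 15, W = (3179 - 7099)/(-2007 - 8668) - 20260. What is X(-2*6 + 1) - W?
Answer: 6138013/305 ≈ 20125.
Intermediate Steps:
W = -6179188/305 (W = -3920/(-10675) - 20260 = -3920*(-1/10675) - 20260 = 112/305 - 20260 = -6179188/305 ≈ -20260.)
E(k) = 135 (E(k) = 9*15 = 135)
X(s) = -135 (X(s) = -1*135 = -135)
X(-2*6 + 1) - W = -135 - 1*(-6179188/305) = -135 + 6179188/305 = 6138013/305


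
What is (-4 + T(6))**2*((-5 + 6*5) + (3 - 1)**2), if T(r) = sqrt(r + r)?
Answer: 812 - 464*sqrt(3) ≈ 8.3284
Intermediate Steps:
T(r) = sqrt(2)*sqrt(r) (T(r) = sqrt(2*r) = sqrt(2)*sqrt(r))
(-4 + T(6))**2*((-5 + 6*5) + (3 - 1)**2) = (-4 + sqrt(2)*sqrt(6))**2*((-5 + 6*5) + (3 - 1)**2) = (-4 + 2*sqrt(3))**2*((-5 + 30) + 2**2) = (-4 + 2*sqrt(3))**2*(25 + 4) = (-4 + 2*sqrt(3))**2*29 = 29*(-4 + 2*sqrt(3))**2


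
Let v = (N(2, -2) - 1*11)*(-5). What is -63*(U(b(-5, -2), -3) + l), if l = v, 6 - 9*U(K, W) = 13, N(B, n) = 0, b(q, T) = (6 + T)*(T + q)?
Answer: -3416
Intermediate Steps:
v = 55 (v = (0 - 1*11)*(-5) = (0 - 11)*(-5) = -11*(-5) = 55)
U(K, W) = -7/9 (U(K, W) = ⅔ - ⅑*13 = ⅔ - 13/9 = -7/9)
l = 55
-63*(U(b(-5, -2), -3) + l) = -63*(-7/9 + 55) = -63*488/9 = -3416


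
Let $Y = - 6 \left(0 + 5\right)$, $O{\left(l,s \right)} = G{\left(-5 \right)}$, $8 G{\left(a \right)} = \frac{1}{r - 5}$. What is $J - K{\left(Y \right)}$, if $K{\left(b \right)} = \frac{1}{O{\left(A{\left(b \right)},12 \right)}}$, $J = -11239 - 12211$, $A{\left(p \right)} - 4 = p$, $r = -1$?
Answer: $-23402$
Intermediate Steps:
$G{\left(a \right)} = - \frac{1}{48}$ ($G{\left(a \right)} = \frac{1}{8 \left(-1 - 5\right)} = \frac{1}{8 \left(-6\right)} = \frac{1}{8} \left(- \frac{1}{6}\right) = - \frac{1}{48}$)
$A{\left(p \right)} = 4 + p$
$O{\left(l,s \right)} = - \frac{1}{48}$
$J = -23450$
$Y = -30$ ($Y = \left(-6\right) 5 = -30$)
$K{\left(b \right)} = -48$ ($K{\left(b \right)} = \frac{1}{- \frac{1}{48}} = -48$)
$J - K{\left(Y \right)} = -23450 - -48 = -23450 + 48 = -23402$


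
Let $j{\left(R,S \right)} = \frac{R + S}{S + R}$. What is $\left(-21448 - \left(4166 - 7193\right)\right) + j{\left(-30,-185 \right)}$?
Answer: $-18420$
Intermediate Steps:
$j{\left(R,S \right)} = 1$ ($j{\left(R,S \right)} = \frac{R + S}{R + S} = 1$)
$\left(-21448 - \left(4166 - 7193\right)\right) + j{\left(-30,-185 \right)} = \left(-21448 - \left(4166 - 7193\right)\right) + 1 = \left(-21448 - -3027\right) + 1 = \left(-21448 + 3027\right) + 1 = -18421 + 1 = -18420$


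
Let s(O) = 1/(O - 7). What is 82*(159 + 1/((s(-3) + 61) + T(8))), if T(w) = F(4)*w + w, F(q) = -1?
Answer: 7940962/609 ≈ 13039.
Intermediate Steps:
s(O) = 1/(-7 + O)
T(w) = 0 (T(w) = -w + w = 0)
82*(159 + 1/((s(-3) + 61) + T(8))) = 82*(159 + 1/((1/(-7 - 3) + 61) + 0)) = 82*(159 + 1/((1/(-10) + 61) + 0)) = 82*(159 + 1/((-⅒ + 61) + 0)) = 82*(159 + 1/(609/10 + 0)) = 82*(159 + 1/(609/10)) = 82*(159 + 10/609) = 82*(96841/609) = 7940962/609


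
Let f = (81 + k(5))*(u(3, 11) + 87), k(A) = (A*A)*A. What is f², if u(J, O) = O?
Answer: 407555344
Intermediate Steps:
k(A) = A³ (k(A) = A²*A = A³)
f = 20188 (f = (81 + 5³)*(11 + 87) = (81 + 125)*98 = 206*98 = 20188)
f² = 20188² = 407555344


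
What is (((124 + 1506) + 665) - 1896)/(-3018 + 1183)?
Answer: -399/1835 ≈ -0.21744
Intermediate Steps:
(((124 + 1506) + 665) - 1896)/(-3018 + 1183) = ((1630 + 665) - 1896)/(-1835) = (2295 - 1896)*(-1/1835) = 399*(-1/1835) = -399/1835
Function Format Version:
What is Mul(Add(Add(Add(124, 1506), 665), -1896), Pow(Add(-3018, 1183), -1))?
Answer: Rational(-399, 1835) ≈ -0.21744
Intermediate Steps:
Mul(Add(Add(Add(124, 1506), 665), -1896), Pow(Add(-3018, 1183), -1)) = Mul(Add(Add(1630, 665), -1896), Pow(-1835, -1)) = Mul(Add(2295, -1896), Rational(-1, 1835)) = Mul(399, Rational(-1, 1835)) = Rational(-399, 1835)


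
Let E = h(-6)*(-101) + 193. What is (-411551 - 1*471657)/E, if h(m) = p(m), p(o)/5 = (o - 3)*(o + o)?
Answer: 883208/54347 ≈ 16.251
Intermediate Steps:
p(o) = 10*o*(-3 + o) (p(o) = 5*((o - 3)*(o + o)) = 5*((-3 + o)*(2*o)) = 5*(2*o*(-3 + o)) = 10*o*(-3 + o))
h(m) = 10*m*(-3 + m)
E = -54347 (E = (10*(-6)*(-3 - 6))*(-101) + 193 = (10*(-6)*(-9))*(-101) + 193 = 540*(-101) + 193 = -54540 + 193 = -54347)
(-411551 - 1*471657)/E = (-411551 - 1*471657)/(-54347) = (-411551 - 471657)*(-1/54347) = -883208*(-1/54347) = 883208/54347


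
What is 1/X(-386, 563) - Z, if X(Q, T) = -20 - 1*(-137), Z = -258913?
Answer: 30292822/117 ≈ 2.5891e+5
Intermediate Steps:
X(Q, T) = 117 (X(Q, T) = -20 + 137 = 117)
1/X(-386, 563) - Z = 1/117 - 1*(-258913) = 1/117 + 258913 = 30292822/117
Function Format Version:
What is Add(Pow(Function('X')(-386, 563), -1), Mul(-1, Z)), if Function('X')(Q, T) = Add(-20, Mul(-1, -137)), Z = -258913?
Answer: Rational(30292822, 117) ≈ 2.5891e+5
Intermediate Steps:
Function('X')(Q, T) = 117 (Function('X')(Q, T) = Add(-20, 137) = 117)
Add(Pow(Function('X')(-386, 563), -1), Mul(-1, Z)) = Add(Pow(117, -1), Mul(-1, -258913)) = Add(Rational(1, 117), 258913) = Rational(30292822, 117)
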